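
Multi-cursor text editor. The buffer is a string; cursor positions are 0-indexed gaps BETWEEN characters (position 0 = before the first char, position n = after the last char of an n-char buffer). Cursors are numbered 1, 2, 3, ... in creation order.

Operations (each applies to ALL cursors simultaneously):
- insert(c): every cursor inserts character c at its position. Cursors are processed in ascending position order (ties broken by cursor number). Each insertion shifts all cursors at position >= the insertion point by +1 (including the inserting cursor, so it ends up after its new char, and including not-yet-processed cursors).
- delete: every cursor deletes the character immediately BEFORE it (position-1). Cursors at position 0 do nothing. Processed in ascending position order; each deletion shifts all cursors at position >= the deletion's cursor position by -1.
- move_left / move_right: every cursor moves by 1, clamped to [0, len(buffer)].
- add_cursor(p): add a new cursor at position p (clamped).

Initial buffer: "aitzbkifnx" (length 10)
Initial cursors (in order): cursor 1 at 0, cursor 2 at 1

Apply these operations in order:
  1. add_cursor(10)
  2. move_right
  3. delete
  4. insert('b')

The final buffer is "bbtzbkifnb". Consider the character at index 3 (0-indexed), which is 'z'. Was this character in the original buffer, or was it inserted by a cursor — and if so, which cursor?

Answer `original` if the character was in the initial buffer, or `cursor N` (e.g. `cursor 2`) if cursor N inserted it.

Answer: original

Derivation:
After op 1 (add_cursor(10)): buffer="aitzbkifnx" (len 10), cursors c1@0 c2@1 c3@10, authorship ..........
After op 2 (move_right): buffer="aitzbkifnx" (len 10), cursors c1@1 c2@2 c3@10, authorship ..........
After op 3 (delete): buffer="tzbkifn" (len 7), cursors c1@0 c2@0 c3@7, authorship .......
After op 4 (insert('b')): buffer="bbtzbkifnb" (len 10), cursors c1@2 c2@2 c3@10, authorship 12.......3
Authorship (.=original, N=cursor N): 1 2 . . . . . . . 3
Index 3: author = original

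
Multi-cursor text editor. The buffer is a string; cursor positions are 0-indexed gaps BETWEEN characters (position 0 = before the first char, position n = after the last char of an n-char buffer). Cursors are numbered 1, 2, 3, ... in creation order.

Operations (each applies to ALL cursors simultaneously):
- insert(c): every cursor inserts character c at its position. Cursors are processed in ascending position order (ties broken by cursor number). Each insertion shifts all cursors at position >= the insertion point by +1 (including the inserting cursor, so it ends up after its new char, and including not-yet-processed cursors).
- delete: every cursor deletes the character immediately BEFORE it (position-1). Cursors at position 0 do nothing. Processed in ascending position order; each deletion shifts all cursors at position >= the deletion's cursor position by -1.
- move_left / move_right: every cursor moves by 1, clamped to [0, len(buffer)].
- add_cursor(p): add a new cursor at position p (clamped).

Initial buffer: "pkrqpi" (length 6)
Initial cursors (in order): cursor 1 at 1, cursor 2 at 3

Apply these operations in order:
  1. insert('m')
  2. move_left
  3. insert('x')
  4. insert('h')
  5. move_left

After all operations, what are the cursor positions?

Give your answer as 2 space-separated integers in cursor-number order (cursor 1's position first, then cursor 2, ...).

After op 1 (insert('m')): buffer="pmkrmqpi" (len 8), cursors c1@2 c2@5, authorship .1..2...
After op 2 (move_left): buffer="pmkrmqpi" (len 8), cursors c1@1 c2@4, authorship .1..2...
After op 3 (insert('x')): buffer="pxmkrxmqpi" (len 10), cursors c1@2 c2@6, authorship .11..22...
After op 4 (insert('h')): buffer="pxhmkrxhmqpi" (len 12), cursors c1@3 c2@8, authorship .111..222...
After op 5 (move_left): buffer="pxhmkrxhmqpi" (len 12), cursors c1@2 c2@7, authorship .111..222...

Answer: 2 7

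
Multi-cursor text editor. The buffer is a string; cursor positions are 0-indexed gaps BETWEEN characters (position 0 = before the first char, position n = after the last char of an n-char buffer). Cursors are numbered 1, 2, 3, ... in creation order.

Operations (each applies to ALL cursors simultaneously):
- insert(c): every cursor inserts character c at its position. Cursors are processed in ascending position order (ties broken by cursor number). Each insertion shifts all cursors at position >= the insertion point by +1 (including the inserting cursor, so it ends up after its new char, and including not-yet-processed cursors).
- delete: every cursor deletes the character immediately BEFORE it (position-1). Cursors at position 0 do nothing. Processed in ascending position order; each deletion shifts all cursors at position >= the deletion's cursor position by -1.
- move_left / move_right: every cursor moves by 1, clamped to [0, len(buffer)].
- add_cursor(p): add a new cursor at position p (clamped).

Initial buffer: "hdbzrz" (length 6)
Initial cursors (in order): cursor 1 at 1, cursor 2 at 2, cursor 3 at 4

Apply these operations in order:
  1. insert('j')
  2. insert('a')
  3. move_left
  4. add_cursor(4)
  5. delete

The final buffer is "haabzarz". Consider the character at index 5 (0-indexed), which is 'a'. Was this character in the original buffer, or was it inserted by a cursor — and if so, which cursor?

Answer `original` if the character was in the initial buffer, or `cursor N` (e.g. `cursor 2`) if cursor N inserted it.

Answer: cursor 3

Derivation:
After op 1 (insert('j')): buffer="hjdjbzjrz" (len 9), cursors c1@2 c2@4 c3@7, authorship .1.2..3..
After op 2 (insert('a')): buffer="hjadjabzjarz" (len 12), cursors c1@3 c2@6 c3@10, authorship .11.22..33..
After op 3 (move_left): buffer="hjadjabzjarz" (len 12), cursors c1@2 c2@5 c3@9, authorship .11.22..33..
After op 4 (add_cursor(4)): buffer="hjadjabzjarz" (len 12), cursors c1@2 c4@4 c2@5 c3@9, authorship .11.22..33..
After op 5 (delete): buffer="haabzarz" (len 8), cursors c1@1 c2@2 c4@2 c3@5, authorship .12..3..
Authorship (.=original, N=cursor N): . 1 2 . . 3 . .
Index 5: author = 3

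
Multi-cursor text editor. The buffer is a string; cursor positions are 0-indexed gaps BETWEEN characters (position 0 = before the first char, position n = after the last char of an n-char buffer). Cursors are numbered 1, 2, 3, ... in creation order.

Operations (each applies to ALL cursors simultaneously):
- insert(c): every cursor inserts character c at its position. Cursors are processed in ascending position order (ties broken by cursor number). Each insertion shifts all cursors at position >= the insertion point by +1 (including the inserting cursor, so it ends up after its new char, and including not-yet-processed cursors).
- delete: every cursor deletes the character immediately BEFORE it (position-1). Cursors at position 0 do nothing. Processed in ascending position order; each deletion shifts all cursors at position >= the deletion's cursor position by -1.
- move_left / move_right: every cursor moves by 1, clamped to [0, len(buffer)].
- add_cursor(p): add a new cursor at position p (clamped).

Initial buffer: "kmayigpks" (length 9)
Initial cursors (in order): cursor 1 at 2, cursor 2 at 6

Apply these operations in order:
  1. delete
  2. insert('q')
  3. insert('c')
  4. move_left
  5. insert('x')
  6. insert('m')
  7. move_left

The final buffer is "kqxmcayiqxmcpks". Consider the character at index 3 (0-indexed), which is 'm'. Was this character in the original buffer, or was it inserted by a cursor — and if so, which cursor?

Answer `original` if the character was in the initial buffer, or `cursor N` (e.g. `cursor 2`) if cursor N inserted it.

After op 1 (delete): buffer="kayipks" (len 7), cursors c1@1 c2@4, authorship .......
After op 2 (insert('q')): buffer="kqayiqpks" (len 9), cursors c1@2 c2@6, authorship .1...2...
After op 3 (insert('c')): buffer="kqcayiqcpks" (len 11), cursors c1@3 c2@8, authorship .11...22...
After op 4 (move_left): buffer="kqcayiqcpks" (len 11), cursors c1@2 c2@7, authorship .11...22...
After op 5 (insert('x')): buffer="kqxcayiqxcpks" (len 13), cursors c1@3 c2@9, authorship .111...222...
After op 6 (insert('m')): buffer="kqxmcayiqxmcpks" (len 15), cursors c1@4 c2@11, authorship .1111...2222...
After op 7 (move_left): buffer="kqxmcayiqxmcpks" (len 15), cursors c1@3 c2@10, authorship .1111...2222...
Authorship (.=original, N=cursor N): . 1 1 1 1 . . . 2 2 2 2 . . .
Index 3: author = 1

Answer: cursor 1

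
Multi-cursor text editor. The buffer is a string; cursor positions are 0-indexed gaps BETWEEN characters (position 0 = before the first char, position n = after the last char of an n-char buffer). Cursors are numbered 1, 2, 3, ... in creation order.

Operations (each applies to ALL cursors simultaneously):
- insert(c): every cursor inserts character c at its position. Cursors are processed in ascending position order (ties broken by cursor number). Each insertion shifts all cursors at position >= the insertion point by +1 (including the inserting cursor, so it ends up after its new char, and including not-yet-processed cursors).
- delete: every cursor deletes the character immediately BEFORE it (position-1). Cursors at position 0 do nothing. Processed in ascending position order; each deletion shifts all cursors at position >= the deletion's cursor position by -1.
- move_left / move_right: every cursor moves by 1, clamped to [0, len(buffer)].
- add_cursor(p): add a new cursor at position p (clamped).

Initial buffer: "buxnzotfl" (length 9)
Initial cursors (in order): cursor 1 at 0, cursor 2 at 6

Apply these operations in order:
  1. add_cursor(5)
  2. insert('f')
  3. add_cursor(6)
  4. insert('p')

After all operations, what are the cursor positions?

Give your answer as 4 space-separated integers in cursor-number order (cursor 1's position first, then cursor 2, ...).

After op 1 (add_cursor(5)): buffer="buxnzotfl" (len 9), cursors c1@0 c3@5 c2@6, authorship .........
After op 2 (insert('f')): buffer="fbuxnzfoftfl" (len 12), cursors c1@1 c3@7 c2@9, authorship 1.....3.2...
After op 3 (add_cursor(6)): buffer="fbuxnzfoftfl" (len 12), cursors c1@1 c4@6 c3@7 c2@9, authorship 1.....3.2...
After op 4 (insert('p')): buffer="fpbuxnzpfpofptfl" (len 16), cursors c1@2 c4@8 c3@10 c2@13, authorship 11.....433.22...

Answer: 2 13 10 8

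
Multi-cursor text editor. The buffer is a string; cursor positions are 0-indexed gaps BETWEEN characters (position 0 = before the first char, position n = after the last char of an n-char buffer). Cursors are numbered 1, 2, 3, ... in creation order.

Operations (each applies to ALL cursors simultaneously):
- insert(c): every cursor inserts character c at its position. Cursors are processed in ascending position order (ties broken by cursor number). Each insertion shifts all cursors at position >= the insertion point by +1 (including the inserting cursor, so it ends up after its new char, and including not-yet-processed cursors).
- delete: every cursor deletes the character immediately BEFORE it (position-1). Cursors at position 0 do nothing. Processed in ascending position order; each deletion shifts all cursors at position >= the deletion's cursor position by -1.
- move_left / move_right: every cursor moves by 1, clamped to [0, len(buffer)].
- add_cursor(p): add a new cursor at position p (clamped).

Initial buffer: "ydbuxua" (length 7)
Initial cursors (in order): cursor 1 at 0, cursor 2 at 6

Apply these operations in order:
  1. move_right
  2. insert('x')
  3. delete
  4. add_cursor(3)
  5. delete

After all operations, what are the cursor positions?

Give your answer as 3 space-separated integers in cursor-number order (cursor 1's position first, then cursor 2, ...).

Answer: 0 4 1

Derivation:
After op 1 (move_right): buffer="ydbuxua" (len 7), cursors c1@1 c2@7, authorship .......
After op 2 (insert('x')): buffer="yxdbuxuax" (len 9), cursors c1@2 c2@9, authorship .1......2
After op 3 (delete): buffer="ydbuxua" (len 7), cursors c1@1 c2@7, authorship .......
After op 4 (add_cursor(3)): buffer="ydbuxua" (len 7), cursors c1@1 c3@3 c2@7, authorship .......
After op 5 (delete): buffer="duxu" (len 4), cursors c1@0 c3@1 c2@4, authorship ....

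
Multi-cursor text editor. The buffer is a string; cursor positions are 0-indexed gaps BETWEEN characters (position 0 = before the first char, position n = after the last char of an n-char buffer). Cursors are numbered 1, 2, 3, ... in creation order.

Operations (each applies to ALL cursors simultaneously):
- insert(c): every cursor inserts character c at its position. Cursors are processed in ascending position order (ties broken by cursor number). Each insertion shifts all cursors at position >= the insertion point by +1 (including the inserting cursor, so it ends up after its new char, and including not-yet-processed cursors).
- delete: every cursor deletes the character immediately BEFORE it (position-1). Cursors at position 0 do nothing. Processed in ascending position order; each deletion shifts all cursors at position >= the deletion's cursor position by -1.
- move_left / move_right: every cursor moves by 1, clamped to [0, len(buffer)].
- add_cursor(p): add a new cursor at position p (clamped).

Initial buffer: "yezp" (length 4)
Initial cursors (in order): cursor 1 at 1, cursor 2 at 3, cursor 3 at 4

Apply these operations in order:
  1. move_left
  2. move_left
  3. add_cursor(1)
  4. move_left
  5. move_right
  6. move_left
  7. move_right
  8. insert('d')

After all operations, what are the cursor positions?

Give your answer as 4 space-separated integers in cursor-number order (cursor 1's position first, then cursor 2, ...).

Answer: 4 4 6 4

Derivation:
After op 1 (move_left): buffer="yezp" (len 4), cursors c1@0 c2@2 c3@3, authorship ....
After op 2 (move_left): buffer="yezp" (len 4), cursors c1@0 c2@1 c3@2, authorship ....
After op 3 (add_cursor(1)): buffer="yezp" (len 4), cursors c1@0 c2@1 c4@1 c3@2, authorship ....
After op 4 (move_left): buffer="yezp" (len 4), cursors c1@0 c2@0 c4@0 c3@1, authorship ....
After op 5 (move_right): buffer="yezp" (len 4), cursors c1@1 c2@1 c4@1 c3@2, authorship ....
After op 6 (move_left): buffer="yezp" (len 4), cursors c1@0 c2@0 c4@0 c3@1, authorship ....
After op 7 (move_right): buffer="yezp" (len 4), cursors c1@1 c2@1 c4@1 c3@2, authorship ....
After op 8 (insert('d')): buffer="ydddedzp" (len 8), cursors c1@4 c2@4 c4@4 c3@6, authorship .124.3..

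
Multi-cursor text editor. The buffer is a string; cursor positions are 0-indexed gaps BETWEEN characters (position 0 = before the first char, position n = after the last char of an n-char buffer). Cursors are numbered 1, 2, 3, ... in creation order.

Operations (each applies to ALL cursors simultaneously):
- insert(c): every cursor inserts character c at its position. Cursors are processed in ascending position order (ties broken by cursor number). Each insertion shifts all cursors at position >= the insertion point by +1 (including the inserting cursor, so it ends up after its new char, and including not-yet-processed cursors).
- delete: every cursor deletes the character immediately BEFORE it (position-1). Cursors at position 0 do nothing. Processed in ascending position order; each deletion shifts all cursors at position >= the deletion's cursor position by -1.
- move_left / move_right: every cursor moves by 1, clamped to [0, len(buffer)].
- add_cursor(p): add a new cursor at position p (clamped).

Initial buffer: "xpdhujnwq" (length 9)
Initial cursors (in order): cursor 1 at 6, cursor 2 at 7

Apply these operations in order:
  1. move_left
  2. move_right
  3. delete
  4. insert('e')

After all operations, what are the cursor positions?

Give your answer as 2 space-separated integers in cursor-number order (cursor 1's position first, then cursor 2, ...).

Answer: 7 7

Derivation:
After op 1 (move_left): buffer="xpdhujnwq" (len 9), cursors c1@5 c2@6, authorship .........
After op 2 (move_right): buffer="xpdhujnwq" (len 9), cursors c1@6 c2@7, authorship .........
After op 3 (delete): buffer="xpdhuwq" (len 7), cursors c1@5 c2@5, authorship .......
After op 4 (insert('e')): buffer="xpdhueewq" (len 9), cursors c1@7 c2@7, authorship .....12..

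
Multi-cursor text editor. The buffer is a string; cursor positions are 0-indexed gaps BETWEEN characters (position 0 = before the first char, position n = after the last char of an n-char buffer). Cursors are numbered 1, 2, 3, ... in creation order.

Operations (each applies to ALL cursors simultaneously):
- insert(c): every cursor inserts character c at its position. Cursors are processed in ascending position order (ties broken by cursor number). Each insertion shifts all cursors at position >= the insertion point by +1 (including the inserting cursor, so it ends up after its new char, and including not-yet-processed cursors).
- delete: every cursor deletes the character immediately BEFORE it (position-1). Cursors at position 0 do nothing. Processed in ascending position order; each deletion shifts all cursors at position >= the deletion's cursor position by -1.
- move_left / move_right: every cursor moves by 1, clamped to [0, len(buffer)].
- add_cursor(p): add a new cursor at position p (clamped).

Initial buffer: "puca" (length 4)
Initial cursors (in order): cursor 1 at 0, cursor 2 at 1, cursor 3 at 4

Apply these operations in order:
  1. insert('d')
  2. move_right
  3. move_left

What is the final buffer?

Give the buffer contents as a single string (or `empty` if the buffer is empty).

Answer: dpducad

Derivation:
After op 1 (insert('d')): buffer="dpducad" (len 7), cursors c1@1 c2@3 c3@7, authorship 1.2...3
After op 2 (move_right): buffer="dpducad" (len 7), cursors c1@2 c2@4 c3@7, authorship 1.2...3
After op 3 (move_left): buffer="dpducad" (len 7), cursors c1@1 c2@3 c3@6, authorship 1.2...3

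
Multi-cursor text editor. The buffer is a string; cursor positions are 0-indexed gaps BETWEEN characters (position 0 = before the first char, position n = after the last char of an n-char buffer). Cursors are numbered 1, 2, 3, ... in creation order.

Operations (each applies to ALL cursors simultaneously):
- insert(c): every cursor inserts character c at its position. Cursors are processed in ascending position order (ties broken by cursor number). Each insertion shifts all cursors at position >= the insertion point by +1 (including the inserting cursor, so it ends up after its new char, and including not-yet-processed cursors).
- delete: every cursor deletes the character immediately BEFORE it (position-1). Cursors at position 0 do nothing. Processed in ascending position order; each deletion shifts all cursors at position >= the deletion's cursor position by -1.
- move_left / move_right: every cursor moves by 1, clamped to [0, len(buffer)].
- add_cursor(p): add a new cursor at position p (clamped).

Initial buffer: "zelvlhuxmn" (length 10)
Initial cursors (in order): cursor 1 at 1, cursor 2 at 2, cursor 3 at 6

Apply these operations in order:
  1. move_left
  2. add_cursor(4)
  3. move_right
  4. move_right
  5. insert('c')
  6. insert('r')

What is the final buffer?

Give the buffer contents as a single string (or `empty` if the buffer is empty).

Answer: zecrlcrvlhcrucrxmn

Derivation:
After op 1 (move_left): buffer="zelvlhuxmn" (len 10), cursors c1@0 c2@1 c3@5, authorship ..........
After op 2 (add_cursor(4)): buffer="zelvlhuxmn" (len 10), cursors c1@0 c2@1 c4@4 c3@5, authorship ..........
After op 3 (move_right): buffer="zelvlhuxmn" (len 10), cursors c1@1 c2@2 c4@5 c3@6, authorship ..........
After op 4 (move_right): buffer="zelvlhuxmn" (len 10), cursors c1@2 c2@3 c4@6 c3@7, authorship ..........
After op 5 (insert('c')): buffer="zeclcvlhcucxmn" (len 14), cursors c1@3 c2@5 c4@9 c3@11, authorship ..1.2...4.3...
After op 6 (insert('r')): buffer="zecrlcrvlhcrucrxmn" (len 18), cursors c1@4 c2@7 c4@12 c3@15, authorship ..11.22...44.33...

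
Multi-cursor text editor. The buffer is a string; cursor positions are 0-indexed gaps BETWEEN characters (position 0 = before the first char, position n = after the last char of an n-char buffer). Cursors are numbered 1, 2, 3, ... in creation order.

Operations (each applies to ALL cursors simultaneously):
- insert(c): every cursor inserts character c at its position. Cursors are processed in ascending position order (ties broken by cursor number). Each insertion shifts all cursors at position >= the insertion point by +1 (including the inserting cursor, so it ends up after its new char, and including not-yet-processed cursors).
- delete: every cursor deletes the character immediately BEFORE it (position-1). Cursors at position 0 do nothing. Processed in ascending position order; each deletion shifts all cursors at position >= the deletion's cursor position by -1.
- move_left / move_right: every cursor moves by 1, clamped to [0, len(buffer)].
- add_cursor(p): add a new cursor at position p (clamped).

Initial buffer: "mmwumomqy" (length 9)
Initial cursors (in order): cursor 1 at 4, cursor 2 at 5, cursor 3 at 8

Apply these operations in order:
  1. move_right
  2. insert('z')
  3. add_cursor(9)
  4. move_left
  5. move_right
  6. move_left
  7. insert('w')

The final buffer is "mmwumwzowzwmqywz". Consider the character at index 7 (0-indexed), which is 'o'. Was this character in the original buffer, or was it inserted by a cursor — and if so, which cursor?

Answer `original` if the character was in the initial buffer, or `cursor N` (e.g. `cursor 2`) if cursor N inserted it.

After op 1 (move_right): buffer="mmwumomqy" (len 9), cursors c1@5 c2@6 c3@9, authorship .........
After op 2 (insert('z')): buffer="mmwumzozmqyz" (len 12), cursors c1@6 c2@8 c3@12, authorship .....1.2...3
After op 3 (add_cursor(9)): buffer="mmwumzozmqyz" (len 12), cursors c1@6 c2@8 c4@9 c3@12, authorship .....1.2...3
After op 4 (move_left): buffer="mmwumzozmqyz" (len 12), cursors c1@5 c2@7 c4@8 c3@11, authorship .....1.2...3
After op 5 (move_right): buffer="mmwumzozmqyz" (len 12), cursors c1@6 c2@8 c4@9 c3@12, authorship .....1.2...3
After op 6 (move_left): buffer="mmwumzozmqyz" (len 12), cursors c1@5 c2@7 c4@8 c3@11, authorship .....1.2...3
After op 7 (insert('w')): buffer="mmwumwzowzwmqywz" (len 16), cursors c1@6 c2@9 c4@11 c3@15, authorship .....11.224...33
Authorship (.=original, N=cursor N): . . . . . 1 1 . 2 2 4 . . . 3 3
Index 7: author = original

Answer: original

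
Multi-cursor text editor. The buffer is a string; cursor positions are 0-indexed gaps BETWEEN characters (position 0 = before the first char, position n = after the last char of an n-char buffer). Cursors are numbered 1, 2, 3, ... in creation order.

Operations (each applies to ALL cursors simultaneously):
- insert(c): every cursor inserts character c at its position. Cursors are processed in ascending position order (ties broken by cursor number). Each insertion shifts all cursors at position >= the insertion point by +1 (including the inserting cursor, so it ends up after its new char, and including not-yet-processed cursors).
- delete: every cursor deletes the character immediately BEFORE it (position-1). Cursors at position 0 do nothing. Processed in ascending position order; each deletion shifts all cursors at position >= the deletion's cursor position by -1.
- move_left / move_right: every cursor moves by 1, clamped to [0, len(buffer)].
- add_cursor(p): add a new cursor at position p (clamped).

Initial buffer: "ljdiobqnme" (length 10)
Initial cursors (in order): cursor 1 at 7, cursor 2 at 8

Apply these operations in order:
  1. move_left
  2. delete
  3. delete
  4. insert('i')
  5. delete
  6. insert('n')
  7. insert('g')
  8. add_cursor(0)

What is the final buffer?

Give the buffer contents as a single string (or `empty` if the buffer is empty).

After op 1 (move_left): buffer="ljdiobqnme" (len 10), cursors c1@6 c2@7, authorship ..........
After op 2 (delete): buffer="ljdionme" (len 8), cursors c1@5 c2@5, authorship ........
After op 3 (delete): buffer="ljdnme" (len 6), cursors c1@3 c2@3, authorship ......
After op 4 (insert('i')): buffer="ljdiinme" (len 8), cursors c1@5 c2@5, authorship ...12...
After op 5 (delete): buffer="ljdnme" (len 6), cursors c1@3 c2@3, authorship ......
After op 6 (insert('n')): buffer="ljdnnnme" (len 8), cursors c1@5 c2@5, authorship ...12...
After op 7 (insert('g')): buffer="ljdnnggnme" (len 10), cursors c1@7 c2@7, authorship ...1212...
After op 8 (add_cursor(0)): buffer="ljdnnggnme" (len 10), cursors c3@0 c1@7 c2@7, authorship ...1212...

Answer: ljdnnggnme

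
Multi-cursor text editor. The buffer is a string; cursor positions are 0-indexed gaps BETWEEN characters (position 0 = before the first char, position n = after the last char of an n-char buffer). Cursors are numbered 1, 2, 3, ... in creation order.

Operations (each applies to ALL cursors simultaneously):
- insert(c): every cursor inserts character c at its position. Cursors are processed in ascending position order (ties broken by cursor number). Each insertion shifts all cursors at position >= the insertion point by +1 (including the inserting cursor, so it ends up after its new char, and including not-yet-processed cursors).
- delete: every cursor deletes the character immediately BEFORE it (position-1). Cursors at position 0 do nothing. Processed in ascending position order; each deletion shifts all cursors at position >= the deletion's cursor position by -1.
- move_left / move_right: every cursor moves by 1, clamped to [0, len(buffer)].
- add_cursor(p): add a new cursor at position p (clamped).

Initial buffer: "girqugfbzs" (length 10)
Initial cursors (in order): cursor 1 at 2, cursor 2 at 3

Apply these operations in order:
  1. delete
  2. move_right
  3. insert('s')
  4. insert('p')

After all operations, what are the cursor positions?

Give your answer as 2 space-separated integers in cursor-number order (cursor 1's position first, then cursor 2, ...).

Answer: 6 6

Derivation:
After op 1 (delete): buffer="gqugfbzs" (len 8), cursors c1@1 c2@1, authorship ........
After op 2 (move_right): buffer="gqugfbzs" (len 8), cursors c1@2 c2@2, authorship ........
After op 3 (insert('s')): buffer="gqssugfbzs" (len 10), cursors c1@4 c2@4, authorship ..12......
After op 4 (insert('p')): buffer="gqssppugfbzs" (len 12), cursors c1@6 c2@6, authorship ..1212......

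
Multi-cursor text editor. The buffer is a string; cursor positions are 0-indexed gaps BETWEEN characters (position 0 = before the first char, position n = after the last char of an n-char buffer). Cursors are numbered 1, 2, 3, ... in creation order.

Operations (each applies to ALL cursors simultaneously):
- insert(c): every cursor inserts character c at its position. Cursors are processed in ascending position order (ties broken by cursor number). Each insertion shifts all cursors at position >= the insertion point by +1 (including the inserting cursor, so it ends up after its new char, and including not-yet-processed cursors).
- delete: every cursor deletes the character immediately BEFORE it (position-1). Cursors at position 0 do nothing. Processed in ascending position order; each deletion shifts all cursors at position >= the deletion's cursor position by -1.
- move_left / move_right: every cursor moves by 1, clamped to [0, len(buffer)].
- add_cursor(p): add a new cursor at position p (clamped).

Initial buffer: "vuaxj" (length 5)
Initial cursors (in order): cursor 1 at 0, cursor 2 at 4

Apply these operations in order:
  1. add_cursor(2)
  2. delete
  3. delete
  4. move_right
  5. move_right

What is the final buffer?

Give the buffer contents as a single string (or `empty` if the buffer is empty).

Answer: j

Derivation:
After op 1 (add_cursor(2)): buffer="vuaxj" (len 5), cursors c1@0 c3@2 c2@4, authorship .....
After op 2 (delete): buffer="vaj" (len 3), cursors c1@0 c3@1 c2@2, authorship ...
After op 3 (delete): buffer="j" (len 1), cursors c1@0 c2@0 c3@0, authorship .
After op 4 (move_right): buffer="j" (len 1), cursors c1@1 c2@1 c3@1, authorship .
After op 5 (move_right): buffer="j" (len 1), cursors c1@1 c2@1 c3@1, authorship .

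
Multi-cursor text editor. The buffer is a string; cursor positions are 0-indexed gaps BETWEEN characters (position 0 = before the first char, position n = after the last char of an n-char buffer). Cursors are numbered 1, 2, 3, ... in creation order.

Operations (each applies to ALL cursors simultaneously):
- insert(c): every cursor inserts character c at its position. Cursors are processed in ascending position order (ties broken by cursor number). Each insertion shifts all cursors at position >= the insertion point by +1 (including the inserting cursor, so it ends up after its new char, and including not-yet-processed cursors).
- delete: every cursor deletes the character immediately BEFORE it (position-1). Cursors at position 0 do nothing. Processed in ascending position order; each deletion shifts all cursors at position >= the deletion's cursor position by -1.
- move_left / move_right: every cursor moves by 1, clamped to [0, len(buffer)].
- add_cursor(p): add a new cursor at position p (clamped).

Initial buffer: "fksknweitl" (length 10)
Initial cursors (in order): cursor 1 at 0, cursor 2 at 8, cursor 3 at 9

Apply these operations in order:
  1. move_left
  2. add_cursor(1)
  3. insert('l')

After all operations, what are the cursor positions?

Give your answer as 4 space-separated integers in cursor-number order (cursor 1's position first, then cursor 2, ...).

Answer: 1 10 12 3

Derivation:
After op 1 (move_left): buffer="fksknweitl" (len 10), cursors c1@0 c2@7 c3@8, authorship ..........
After op 2 (add_cursor(1)): buffer="fksknweitl" (len 10), cursors c1@0 c4@1 c2@7 c3@8, authorship ..........
After op 3 (insert('l')): buffer="lflksknweliltl" (len 14), cursors c1@1 c4@3 c2@10 c3@12, authorship 1.4......2.3..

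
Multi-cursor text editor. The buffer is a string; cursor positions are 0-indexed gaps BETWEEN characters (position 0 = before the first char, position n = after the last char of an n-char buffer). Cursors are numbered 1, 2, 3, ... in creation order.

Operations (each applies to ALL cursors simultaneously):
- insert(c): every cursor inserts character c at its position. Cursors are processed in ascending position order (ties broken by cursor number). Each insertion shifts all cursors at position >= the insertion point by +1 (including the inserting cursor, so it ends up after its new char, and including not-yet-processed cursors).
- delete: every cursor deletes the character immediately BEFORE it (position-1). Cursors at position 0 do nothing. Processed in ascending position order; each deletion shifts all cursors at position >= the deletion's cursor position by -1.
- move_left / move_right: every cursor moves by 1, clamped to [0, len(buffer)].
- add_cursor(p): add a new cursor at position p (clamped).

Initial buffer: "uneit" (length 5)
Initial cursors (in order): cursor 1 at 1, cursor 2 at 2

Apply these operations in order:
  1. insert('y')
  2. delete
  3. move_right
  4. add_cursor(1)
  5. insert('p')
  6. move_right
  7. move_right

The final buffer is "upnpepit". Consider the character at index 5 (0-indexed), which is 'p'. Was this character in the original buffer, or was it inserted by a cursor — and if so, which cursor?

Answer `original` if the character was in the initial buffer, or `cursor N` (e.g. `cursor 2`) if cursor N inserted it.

Answer: cursor 2

Derivation:
After op 1 (insert('y')): buffer="uynyeit" (len 7), cursors c1@2 c2@4, authorship .1.2...
After op 2 (delete): buffer="uneit" (len 5), cursors c1@1 c2@2, authorship .....
After op 3 (move_right): buffer="uneit" (len 5), cursors c1@2 c2@3, authorship .....
After op 4 (add_cursor(1)): buffer="uneit" (len 5), cursors c3@1 c1@2 c2@3, authorship .....
After op 5 (insert('p')): buffer="upnpepit" (len 8), cursors c3@2 c1@4 c2@6, authorship .3.1.2..
After op 6 (move_right): buffer="upnpepit" (len 8), cursors c3@3 c1@5 c2@7, authorship .3.1.2..
After op 7 (move_right): buffer="upnpepit" (len 8), cursors c3@4 c1@6 c2@8, authorship .3.1.2..
Authorship (.=original, N=cursor N): . 3 . 1 . 2 . .
Index 5: author = 2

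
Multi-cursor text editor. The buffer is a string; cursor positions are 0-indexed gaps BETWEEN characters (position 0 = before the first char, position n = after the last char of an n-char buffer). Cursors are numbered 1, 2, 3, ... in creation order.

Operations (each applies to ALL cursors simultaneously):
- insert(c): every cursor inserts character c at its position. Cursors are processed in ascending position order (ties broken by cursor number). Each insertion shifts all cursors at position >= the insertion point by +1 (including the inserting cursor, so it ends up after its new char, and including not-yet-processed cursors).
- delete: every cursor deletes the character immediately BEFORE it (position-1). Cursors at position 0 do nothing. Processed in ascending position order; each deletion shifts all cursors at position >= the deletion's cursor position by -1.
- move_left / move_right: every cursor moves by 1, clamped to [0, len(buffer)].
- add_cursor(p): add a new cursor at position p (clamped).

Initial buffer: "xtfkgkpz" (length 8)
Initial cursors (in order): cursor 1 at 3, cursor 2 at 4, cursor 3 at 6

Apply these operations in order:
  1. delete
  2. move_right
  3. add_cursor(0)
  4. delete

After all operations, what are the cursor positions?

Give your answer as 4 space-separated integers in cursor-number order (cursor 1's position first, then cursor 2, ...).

After op 1 (delete): buffer="xtgpz" (len 5), cursors c1@2 c2@2 c3@3, authorship .....
After op 2 (move_right): buffer="xtgpz" (len 5), cursors c1@3 c2@3 c3@4, authorship .....
After op 3 (add_cursor(0)): buffer="xtgpz" (len 5), cursors c4@0 c1@3 c2@3 c3@4, authorship .....
After op 4 (delete): buffer="xz" (len 2), cursors c4@0 c1@1 c2@1 c3@1, authorship ..

Answer: 1 1 1 0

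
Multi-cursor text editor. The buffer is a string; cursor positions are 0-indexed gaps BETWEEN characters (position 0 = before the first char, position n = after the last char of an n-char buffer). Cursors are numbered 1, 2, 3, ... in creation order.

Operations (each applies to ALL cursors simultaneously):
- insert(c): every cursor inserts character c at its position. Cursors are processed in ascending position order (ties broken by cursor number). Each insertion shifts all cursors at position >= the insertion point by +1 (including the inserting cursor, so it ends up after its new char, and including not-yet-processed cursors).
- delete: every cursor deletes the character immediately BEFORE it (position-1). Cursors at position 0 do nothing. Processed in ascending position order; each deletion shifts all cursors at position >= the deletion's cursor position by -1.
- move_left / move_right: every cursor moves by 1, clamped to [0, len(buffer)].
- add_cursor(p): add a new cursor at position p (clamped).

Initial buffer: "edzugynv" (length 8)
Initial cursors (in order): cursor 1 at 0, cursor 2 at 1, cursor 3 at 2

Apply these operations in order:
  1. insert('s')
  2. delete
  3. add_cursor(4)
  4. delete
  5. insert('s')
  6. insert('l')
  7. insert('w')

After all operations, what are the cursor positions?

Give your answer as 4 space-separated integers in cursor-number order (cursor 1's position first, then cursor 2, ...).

Answer: 9 9 9 13

Derivation:
After op 1 (insert('s')): buffer="sesdszugynv" (len 11), cursors c1@1 c2@3 c3@5, authorship 1.2.3......
After op 2 (delete): buffer="edzugynv" (len 8), cursors c1@0 c2@1 c3@2, authorship ........
After op 3 (add_cursor(4)): buffer="edzugynv" (len 8), cursors c1@0 c2@1 c3@2 c4@4, authorship ........
After op 4 (delete): buffer="zgynv" (len 5), cursors c1@0 c2@0 c3@0 c4@1, authorship .....
After op 5 (insert('s')): buffer="ssszsgynv" (len 9), cursors c1@3 c2@3 c3@3 c4@5, authorship 123.4....
After op 6 (insert('l')): buffer="ssslllzslgynv" (len 13), cursors c1@6 c2@6 c3@6 c4@9, authorship 123123.44....
After op 7 (insert('w')): buffer="ssslllwwwzslwgynv" (len 17), cursors c1@9 c2@9 c3@9 c4@13, authorship 123123123.444....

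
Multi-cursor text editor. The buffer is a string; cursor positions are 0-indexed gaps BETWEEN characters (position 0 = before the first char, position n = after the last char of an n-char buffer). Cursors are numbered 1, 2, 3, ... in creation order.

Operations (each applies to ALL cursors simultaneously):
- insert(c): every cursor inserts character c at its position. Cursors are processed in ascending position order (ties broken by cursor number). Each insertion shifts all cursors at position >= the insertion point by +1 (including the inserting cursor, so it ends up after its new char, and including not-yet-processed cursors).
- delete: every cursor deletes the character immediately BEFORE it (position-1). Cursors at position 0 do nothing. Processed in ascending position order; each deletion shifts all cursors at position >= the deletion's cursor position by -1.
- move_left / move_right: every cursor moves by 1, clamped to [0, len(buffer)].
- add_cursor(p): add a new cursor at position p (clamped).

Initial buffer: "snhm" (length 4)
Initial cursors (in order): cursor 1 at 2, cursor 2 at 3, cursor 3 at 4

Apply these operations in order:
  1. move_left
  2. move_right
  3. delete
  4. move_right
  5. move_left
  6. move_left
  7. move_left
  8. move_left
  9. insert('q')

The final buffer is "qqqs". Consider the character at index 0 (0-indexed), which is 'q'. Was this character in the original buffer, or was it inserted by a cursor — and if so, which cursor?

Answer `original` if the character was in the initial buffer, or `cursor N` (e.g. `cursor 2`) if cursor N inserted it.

Answer: cursor 1

Derivation:
After op 1 (move_left): buffer="snhm" (len 4), cursors c1@1 c2@2 c3@3, authorship ....
After op 2 (move_right): buffer="snhm" (len 4), cursors c1@2 c2@3 c3@4, authorship ....
After op 3 (delete): buffer="s" (len 1), cursors c1@1 c2@1 c3@1, authorship .
After op 4 (move_right): buffer="s" (len 1), cursors c1@1 c2@1 c3@1, authorship .
After op 5 (move_left): buffer="s" (len 1), cursors c1@0 c2@0 c3@0, authorship .
After op 6 (move_left): buffer="s" (len 1), cursors c1@0 c2@0 c3@0, authorship .
After op 7 (move_left): buffer="s" (len 1), cursors c1@0 c2@0 c3@0, authorship .
After op 8 (move_left): buffer="s" (len 1), cursors c1@0 c2@0 c3@0, authorship .
After op 9 (insert('q')): buffer="qqqs" (len 4), cursors c1@3 c2@3 c3@3, authorship 123.
Authorship (.=original, N=cursor N): 1 2 3 .
Index 0: author = 1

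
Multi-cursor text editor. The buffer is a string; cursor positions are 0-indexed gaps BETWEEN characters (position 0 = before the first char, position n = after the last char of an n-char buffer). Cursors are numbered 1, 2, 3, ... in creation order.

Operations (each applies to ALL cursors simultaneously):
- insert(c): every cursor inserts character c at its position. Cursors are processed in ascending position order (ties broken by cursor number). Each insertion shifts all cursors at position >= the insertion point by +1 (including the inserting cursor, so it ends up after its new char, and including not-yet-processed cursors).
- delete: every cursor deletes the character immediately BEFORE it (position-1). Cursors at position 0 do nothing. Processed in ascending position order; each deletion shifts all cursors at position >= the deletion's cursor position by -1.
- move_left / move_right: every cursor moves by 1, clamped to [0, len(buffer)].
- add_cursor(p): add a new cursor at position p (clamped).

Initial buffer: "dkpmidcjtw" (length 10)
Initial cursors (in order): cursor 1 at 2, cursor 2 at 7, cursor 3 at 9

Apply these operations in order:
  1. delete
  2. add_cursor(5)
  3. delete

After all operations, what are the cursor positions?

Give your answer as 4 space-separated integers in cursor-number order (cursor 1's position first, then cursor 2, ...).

Answer: 0 2 2 2

Derivation:
After op 1 (delete): buffer="dpmidjw" (len 7), cursors c1@1 c2@5 c3@6, authorship .......
After op 2 (add_cursor(5)): buffer="dpmidjw" (len 7), cursors c1@1 c2@5 c4@5 c3@6, authorship .......
After op 3 (delete): buffer="pmw" (len 3), cursors c1@0 c2@2 c3@2 c4@2, authorship ...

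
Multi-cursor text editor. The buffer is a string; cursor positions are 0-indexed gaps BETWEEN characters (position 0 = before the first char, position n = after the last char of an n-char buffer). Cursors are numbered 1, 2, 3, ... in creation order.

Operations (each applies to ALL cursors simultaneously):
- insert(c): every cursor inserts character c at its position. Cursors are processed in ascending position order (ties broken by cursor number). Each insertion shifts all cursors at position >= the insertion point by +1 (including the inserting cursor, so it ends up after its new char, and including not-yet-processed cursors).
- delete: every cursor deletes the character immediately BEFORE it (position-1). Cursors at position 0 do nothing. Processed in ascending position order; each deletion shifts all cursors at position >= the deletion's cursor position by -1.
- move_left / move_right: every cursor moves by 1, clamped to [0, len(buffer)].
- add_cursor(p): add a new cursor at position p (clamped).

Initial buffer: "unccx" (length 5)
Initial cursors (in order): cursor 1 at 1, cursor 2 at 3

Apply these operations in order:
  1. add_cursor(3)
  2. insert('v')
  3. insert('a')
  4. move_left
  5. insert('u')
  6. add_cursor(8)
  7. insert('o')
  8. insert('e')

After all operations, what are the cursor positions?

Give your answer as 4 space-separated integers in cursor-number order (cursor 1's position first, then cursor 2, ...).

Answer: 5 19 19 12

Derivation:
After op 1 (add_cursor(3)): buffer="unccx" (len 5), cursors c1@1 c2@3 c3@3, authorship .....
After op 2 (insert('v')): buffer="uvncvvcx" (len 8), cursors c1@2 c2@6 c3@6, authorship .1..23..
After op 3 (insert('a')): buffer="uvancvvaacx" (len 11), cursors c1@3 c2@9 c3@9, authorship .11..2323..
After op 4 (move_left): buffer="uvancvvaacx" (len 11), cursors c1@2 c2@8 c3@8, authorship .11..2323..
After op 5 (insert('u')): buffer="uvuancvvauuacx" (len 14), cursors c1@3 c2@11 c3@11, authorship .111..232233..
After op 6 (add_cursor(8)): buffer="uvuancvvauuacx" (len 14), cursors c1@3 c4@8 c2@11 c3@11, authorship .111..232233..
After op 7 (insert('o')): buffer="uvuoancvvoauuooacx" (len 18), cursors c1@4 c4@10 c2@15 c3@15, authorship .1111..234223233..
After op 8 (insert('e')): buffer="uvuoeancvvoeauuooeeacx" (len 22), cursors c1@5 c4@12 c2@19 c3@19, authorship .11111..234422323233..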